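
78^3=474552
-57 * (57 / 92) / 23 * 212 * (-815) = 265294.05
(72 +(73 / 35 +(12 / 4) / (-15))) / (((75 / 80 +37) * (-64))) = -1293/42490 = -0.03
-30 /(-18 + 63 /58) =580/327 = 1.77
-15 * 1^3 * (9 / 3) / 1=-45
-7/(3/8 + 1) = -5.09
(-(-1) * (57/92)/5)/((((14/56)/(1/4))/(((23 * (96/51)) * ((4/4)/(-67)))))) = -456/5695 = -0.08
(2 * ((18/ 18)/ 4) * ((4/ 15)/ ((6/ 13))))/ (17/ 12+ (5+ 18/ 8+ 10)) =13/840 = 0.02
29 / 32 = 0.91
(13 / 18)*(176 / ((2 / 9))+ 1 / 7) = 72085/126 = 572.10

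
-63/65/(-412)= 63/26780 = 0.00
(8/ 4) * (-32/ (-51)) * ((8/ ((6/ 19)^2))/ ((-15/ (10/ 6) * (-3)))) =46208/12393 = 3.73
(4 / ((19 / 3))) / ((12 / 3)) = 3/19 = 0.16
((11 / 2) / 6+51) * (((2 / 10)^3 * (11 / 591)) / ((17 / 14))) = 47971/7535250 = 0.01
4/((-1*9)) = -4/9 = -0.44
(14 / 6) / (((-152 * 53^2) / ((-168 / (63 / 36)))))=28/53371 = 0.00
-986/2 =-493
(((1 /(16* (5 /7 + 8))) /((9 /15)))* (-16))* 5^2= -875/183 = -4.78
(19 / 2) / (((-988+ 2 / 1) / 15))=-285/1972 = -0.14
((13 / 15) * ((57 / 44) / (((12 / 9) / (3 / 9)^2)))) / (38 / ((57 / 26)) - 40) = -247/59840 = 0.00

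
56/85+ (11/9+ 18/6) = 3734/765 = 4.88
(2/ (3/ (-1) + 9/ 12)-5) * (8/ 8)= -53/9 = -5.89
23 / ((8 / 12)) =69/2 = 34.50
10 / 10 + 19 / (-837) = 818/837 = 0.98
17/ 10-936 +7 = -9273/10 = -927.30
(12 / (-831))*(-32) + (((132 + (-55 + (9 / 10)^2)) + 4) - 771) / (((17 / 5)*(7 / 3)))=-86.41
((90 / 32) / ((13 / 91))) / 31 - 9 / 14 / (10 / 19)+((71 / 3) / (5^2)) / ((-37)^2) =-208779253/356487600 = -0.59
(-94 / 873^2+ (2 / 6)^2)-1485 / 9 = -125666698/762129 = -164.89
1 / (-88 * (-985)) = 1/86680 = 0.00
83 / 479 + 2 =1041/479 = 2.17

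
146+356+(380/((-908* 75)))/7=11965151/23835 = 502.00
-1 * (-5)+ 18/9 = 7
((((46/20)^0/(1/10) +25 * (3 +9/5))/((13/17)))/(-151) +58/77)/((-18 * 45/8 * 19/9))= 304/174405 = 0.00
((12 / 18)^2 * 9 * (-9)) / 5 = -36/5 = -7.20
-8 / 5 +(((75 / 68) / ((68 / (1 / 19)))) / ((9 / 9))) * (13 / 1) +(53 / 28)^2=21460209/10762360 = 1.99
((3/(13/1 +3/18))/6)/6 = 1/158 = 0.01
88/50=44/25 = 1.76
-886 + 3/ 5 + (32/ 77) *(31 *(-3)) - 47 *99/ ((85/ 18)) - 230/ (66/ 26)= -39269933/19635 = -2000.00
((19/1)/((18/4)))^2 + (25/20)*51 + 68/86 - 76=88717/13932 = 6.37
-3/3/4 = -1/4 = -0.25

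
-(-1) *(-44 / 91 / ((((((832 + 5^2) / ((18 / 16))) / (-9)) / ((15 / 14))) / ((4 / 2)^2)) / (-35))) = -66825/77987 = -0.86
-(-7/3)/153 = 7/459 = 0.02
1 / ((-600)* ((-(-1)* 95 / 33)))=-11/19000 = 0.00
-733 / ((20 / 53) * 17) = -38849/340 = -114.26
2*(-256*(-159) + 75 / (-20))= 162801/2 = 81400.50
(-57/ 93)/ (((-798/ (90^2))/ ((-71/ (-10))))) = 9585/217 = 44.17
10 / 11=0.91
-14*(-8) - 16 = 96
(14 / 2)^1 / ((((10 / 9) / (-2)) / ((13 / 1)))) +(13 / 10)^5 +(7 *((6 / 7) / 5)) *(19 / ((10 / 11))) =-13500707/100000 = -135.01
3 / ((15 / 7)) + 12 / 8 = 29/10 = 2.90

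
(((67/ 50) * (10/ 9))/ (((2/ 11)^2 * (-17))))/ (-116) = 8107/354960 = 0.02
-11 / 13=-0.85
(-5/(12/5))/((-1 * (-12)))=-0.17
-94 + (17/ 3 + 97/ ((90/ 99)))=18.37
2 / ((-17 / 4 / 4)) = -32/17 = -1.88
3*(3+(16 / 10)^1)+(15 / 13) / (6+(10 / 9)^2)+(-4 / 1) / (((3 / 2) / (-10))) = 4642351/114270 = 40.63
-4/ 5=-0.80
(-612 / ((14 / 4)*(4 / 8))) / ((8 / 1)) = -306/7 = -43.71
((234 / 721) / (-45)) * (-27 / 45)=78/18025 = 0.00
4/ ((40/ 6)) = 3/5 = 0.60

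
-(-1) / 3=1/3 = 0.33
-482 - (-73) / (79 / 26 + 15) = -224160/469 = -477.95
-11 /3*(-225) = 825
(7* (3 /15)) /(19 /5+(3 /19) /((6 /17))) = 0.33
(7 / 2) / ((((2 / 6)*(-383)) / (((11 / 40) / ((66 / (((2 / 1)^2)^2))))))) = -7/3830 = 0.00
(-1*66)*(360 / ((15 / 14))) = -22176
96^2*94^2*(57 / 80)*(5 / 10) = 145051776/5 = 29010355.20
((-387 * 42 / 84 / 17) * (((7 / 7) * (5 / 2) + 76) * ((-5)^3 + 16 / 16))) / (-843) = -627843/4777 = -131.43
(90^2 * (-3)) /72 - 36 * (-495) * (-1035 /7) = -36892125/14 = -2635151.79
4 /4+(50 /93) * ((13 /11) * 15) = 3591/341 = 10.53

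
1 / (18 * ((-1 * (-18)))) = 1/324 = 0.00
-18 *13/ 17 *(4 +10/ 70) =-6786/119 = -57.03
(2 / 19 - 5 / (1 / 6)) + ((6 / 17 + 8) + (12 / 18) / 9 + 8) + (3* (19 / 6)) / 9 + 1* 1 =-199051/17442 = -11.41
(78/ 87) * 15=390/29 = 13.45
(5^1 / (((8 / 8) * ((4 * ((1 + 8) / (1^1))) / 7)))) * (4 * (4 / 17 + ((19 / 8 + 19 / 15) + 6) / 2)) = 144403/7344 = 19.66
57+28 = 85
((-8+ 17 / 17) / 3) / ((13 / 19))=-133/39 = -3.41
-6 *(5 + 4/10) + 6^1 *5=-2.40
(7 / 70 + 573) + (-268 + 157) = 4621/10 = 462.10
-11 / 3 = -3.67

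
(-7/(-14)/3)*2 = 1/3 = 0.33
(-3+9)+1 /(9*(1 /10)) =7.11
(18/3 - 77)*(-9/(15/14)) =596.40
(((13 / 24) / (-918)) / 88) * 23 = -299/1938816 = 0.00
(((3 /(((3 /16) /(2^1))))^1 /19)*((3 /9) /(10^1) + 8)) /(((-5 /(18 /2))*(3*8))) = -482/475 = -1.01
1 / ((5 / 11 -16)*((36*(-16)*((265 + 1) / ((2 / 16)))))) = 11/209599488 = 0.00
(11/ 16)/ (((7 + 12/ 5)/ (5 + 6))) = 605/752 = 0.80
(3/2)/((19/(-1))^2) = 3/722 = 0.00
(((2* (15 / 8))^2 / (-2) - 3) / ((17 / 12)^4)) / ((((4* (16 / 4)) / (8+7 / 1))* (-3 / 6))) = 390015/83521 = 4.67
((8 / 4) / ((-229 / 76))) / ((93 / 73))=-11096/21297 = -0.52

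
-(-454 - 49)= 503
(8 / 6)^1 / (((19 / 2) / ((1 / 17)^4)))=8/4760697 = 0.00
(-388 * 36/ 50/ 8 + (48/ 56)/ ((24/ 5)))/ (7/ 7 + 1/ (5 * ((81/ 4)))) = -1969839/57260 = -34.40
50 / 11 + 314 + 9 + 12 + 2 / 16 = 29891/88 = 339.67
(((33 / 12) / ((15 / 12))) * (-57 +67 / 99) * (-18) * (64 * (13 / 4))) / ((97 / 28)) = 64949248/485 = 133915.98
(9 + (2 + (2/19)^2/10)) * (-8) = -158856/1805 = -88.01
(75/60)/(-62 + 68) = 5/24 = 0.21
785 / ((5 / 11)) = 1727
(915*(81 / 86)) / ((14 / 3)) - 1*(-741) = 1114509/1204 = 925.67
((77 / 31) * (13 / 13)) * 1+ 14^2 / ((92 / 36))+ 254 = 333.18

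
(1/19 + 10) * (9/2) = 1719/38 = 45.24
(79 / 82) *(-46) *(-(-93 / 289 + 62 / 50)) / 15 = 12053978/4443375 = 2.71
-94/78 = -47/39 = -1.21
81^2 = 6561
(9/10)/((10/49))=441/100 = 4.41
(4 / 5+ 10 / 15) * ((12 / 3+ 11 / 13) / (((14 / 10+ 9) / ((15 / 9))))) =385/338 = 1.14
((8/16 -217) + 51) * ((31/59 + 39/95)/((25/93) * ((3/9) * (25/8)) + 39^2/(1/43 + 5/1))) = -0.51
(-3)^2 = 9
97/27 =3.59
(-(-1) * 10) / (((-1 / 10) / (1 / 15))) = -20/3 = -6.67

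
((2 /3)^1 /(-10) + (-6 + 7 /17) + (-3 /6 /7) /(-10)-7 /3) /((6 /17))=-3799/168 = -22.61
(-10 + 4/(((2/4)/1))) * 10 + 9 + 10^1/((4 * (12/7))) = -229/24 = -9.54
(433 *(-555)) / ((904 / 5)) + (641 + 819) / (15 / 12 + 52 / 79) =-307480285/545112 = -564.07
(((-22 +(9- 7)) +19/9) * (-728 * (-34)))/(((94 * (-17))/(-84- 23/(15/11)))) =-177335704/6345 = -27948.89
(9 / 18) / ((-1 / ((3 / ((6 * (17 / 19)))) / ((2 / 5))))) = -95/136 = -0.70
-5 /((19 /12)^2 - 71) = 720/9863 = 0.07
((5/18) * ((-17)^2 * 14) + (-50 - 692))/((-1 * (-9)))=42.43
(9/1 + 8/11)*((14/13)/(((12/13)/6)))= 749/11 = 68.09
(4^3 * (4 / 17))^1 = 256/17 = 15.06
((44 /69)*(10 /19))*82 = 36080/1311 = 27.52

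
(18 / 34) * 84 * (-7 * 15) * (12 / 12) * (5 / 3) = -7782.35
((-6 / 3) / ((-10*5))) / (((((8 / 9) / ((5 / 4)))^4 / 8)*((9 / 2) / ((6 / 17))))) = 54675/557056 = 0.10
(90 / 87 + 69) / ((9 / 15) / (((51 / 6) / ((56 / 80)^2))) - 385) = -8631750/47446987 = -0.18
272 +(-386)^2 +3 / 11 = 1641951/11 = 149268.27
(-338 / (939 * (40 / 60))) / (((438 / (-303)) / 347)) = 5922943/45698 = 129.61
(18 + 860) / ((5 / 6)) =5268/5 = 1053.60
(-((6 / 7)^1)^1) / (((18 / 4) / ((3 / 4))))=-1/7 = -0.14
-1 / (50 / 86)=-43/25 = -1.72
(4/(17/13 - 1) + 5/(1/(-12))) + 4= -43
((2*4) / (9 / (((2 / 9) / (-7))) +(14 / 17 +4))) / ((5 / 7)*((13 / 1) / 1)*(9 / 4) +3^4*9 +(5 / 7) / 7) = -3136/81930325 = 0.00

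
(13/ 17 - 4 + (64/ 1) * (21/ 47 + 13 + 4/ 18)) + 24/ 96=25077395/28764 = 871.83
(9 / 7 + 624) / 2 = 4377/14 = 312.64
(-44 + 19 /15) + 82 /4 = -667/30 = -22.23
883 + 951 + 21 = 1855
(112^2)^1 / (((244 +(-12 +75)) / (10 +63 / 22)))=1774976/3377 = 525.61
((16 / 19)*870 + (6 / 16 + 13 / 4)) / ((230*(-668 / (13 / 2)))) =-1454843/46706560 = -0.03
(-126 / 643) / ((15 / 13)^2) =-2366/16075 = -0.15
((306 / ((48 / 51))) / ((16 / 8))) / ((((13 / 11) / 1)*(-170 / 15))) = -5049/416 = -12.14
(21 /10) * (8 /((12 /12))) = 84/5 = 16.80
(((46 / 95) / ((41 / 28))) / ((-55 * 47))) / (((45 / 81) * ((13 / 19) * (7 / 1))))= -1656/34445125 = 0.00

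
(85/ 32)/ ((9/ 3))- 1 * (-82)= 7957/96 = 82.89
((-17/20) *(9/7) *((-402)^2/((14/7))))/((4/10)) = -6181353/28 = -220762.61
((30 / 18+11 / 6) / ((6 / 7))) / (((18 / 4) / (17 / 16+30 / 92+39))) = 728287/19872 = 36.65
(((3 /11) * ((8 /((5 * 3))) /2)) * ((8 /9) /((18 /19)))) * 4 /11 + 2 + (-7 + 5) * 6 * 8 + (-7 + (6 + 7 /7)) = -4605254/49005 = -93.98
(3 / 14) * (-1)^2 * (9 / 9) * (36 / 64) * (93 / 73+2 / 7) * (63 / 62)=193671/1013824 = 0.19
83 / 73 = 1.14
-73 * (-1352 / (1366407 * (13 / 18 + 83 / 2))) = 24674/14423185 = 0.00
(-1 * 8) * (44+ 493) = -4296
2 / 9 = 0.22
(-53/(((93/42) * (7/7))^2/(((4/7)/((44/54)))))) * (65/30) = -173628/10571 = -16.42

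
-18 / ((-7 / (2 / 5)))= 36/35 = 1.03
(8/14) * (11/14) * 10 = 220/49 = 4.49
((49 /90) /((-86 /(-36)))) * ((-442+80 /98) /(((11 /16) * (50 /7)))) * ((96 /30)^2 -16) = 174327552/1478125 = 117.94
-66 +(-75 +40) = -101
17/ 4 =4.25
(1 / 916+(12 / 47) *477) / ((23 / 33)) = 173026623/990196 = 174.74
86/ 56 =43/28 = 1.54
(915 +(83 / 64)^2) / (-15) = -3754729/61440 = -61.11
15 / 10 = 3/2 = 1.50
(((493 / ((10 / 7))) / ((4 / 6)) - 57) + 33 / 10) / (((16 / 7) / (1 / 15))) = 21651/1600 = 13.53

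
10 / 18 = 5/9 = 0.56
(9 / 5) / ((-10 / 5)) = -9/10 = -0.90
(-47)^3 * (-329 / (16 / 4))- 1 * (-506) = 34159791/4 = 8539947.75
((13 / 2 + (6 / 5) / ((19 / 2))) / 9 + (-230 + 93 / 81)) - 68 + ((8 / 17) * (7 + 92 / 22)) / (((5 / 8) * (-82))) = -284165147/959310 = -296.22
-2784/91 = -30.59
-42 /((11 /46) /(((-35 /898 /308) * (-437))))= -1055355/108658 = -9.71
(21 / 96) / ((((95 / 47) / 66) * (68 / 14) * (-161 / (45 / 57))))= -32571/4516832 = -0.01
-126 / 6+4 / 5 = -101/5 = -20.20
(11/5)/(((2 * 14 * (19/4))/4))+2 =1374/665 = 2.07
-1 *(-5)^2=-25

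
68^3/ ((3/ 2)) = 628864/3 = 209621.33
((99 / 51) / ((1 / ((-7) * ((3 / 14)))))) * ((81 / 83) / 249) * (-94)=125631/117113 = 1.07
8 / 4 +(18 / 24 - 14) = -45/4 = -11.25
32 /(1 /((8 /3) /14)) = 128/21 = 6.10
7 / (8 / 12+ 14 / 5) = 105/52 = 2.02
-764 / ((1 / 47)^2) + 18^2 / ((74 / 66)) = -62433320/37 = -1687387.03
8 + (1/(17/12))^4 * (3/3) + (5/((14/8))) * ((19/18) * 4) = 106876912/5261823 = 20.31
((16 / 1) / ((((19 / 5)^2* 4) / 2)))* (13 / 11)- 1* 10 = -37110/3971 = -9.35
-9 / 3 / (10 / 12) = -18/5 = -3.60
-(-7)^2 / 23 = -49/23 = -2.13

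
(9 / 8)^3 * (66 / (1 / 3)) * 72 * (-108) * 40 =-87687765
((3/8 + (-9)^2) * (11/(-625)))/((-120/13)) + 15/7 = 2.30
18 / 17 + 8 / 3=190/51 = 3.73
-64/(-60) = 16/15 = 1.07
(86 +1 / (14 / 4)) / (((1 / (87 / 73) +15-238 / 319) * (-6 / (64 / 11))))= -140128/25277 = -5.54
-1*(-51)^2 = -2601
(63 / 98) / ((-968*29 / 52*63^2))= -13/43329132 = 0.00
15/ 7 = 2.14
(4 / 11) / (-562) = -2/3091 = 0.00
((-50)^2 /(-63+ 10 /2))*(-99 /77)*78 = 877500/203 = 4322.66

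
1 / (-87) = -1/87 = -0.01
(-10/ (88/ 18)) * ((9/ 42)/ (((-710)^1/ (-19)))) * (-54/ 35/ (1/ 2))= 13851/382690 = 0.04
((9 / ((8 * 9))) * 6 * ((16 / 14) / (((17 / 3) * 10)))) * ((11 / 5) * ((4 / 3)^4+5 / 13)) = 41063/348075 = 0.12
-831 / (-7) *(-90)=-74790/7 = -10684.29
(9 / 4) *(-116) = -261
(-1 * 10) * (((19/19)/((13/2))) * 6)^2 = -1440/169 = -8.52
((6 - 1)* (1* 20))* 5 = 500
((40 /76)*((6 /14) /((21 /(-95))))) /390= -5/1911 = 0.00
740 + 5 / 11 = 8145/11 = 740.45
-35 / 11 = -3.18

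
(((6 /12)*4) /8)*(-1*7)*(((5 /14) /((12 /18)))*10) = -75/8 = -9.38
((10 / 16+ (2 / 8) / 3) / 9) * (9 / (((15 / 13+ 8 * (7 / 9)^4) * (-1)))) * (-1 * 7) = 3383289/2784952 = 1.21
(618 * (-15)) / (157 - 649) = 1545/82 = 18.84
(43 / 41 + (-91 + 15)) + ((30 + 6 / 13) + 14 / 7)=-22647/533 = -42.49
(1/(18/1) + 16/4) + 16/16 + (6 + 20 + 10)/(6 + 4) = 779/90 = 8.66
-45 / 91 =-0.49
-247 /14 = -17.64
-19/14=-1.36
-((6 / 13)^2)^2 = -1296/28561 = -0.05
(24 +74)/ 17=98/17 = 5.76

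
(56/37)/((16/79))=553/74 = 7.47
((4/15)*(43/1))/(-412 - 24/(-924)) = -6622/237915 = -0.03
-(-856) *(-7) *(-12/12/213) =5992/213 = 28.13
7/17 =0.41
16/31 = 0.52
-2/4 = -1/2 = -0.50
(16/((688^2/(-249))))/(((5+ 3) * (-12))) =83/946688 = 0.00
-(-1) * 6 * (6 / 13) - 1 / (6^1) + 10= 983/78 = 12.60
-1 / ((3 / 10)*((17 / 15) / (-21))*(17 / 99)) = 103950/289 = 359.69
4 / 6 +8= 26/3 = 8.67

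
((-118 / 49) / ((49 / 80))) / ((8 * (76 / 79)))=-23305/45619 = -0.51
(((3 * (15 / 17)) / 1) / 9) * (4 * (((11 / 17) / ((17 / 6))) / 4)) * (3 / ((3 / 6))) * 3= 5940/4913 = 1.21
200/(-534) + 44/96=179/2136 = 0.08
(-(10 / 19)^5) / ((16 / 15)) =-93750/2476099 = -0.04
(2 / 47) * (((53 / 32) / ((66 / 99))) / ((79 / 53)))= 8427/118816 = 0.07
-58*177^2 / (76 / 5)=-4542705/38 = -119544.87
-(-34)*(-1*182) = -6188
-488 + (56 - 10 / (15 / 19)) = -1334/3 = -444.67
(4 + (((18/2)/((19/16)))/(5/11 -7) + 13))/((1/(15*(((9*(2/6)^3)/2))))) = 1505/38 = 39.61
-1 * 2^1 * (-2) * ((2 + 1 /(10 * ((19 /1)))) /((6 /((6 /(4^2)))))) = 381/760 = 0.50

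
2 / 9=0.22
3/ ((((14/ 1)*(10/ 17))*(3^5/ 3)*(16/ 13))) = 221/60480 = 0.00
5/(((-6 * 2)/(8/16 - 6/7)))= 25/168 = 0.15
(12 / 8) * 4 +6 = 12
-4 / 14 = -2/7 = -0.29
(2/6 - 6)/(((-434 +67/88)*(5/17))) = 25432/571875 = 0.04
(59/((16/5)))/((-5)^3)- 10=-4059/400 = -10.15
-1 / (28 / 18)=-0.64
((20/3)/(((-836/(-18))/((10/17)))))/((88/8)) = 300/39083 = 0.01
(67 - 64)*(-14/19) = -42/19 = -2.21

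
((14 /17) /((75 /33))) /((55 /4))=56/2125 = 0.03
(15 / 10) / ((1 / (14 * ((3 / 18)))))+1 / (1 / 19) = 45/2 = 22.50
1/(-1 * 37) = -1/37 = -0.03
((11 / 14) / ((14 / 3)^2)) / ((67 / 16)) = 0.01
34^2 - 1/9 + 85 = 11168/9 = 1240.89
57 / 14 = 4.07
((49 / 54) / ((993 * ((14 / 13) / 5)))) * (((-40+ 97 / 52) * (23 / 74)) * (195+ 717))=-10109995/220446 = -45.86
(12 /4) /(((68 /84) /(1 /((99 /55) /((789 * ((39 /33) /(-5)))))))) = -71799/187 = -383.95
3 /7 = 0.43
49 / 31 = 1.58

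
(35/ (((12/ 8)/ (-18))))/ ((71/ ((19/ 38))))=-2.96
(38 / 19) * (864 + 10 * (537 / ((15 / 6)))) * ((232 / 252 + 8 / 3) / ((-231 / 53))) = -4958.12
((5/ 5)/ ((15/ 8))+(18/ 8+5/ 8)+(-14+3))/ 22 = -911/2640 = -0.35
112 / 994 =8/71 = 0.11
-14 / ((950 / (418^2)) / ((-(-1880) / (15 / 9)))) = -72611616/25 = -2904464.64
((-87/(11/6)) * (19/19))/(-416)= 261/2288 = 0.11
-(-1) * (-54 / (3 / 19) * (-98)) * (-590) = -19774440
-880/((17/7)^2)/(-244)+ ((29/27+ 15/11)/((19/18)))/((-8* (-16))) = 111335809/176854128 = 0.63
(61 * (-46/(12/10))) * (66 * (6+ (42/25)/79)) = -367058472/395 = -929261.95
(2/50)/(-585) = -1/14625 = 0.00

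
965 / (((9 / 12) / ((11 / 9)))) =1572.59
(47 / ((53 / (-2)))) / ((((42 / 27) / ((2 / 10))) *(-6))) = 0.04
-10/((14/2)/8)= -80/7 = -11.43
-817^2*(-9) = 6007401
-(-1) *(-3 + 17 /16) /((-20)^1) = 0.10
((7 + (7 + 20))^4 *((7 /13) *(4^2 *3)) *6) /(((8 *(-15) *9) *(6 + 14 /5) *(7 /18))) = -56070.04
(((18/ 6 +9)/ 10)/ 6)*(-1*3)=-3/5 = -0.60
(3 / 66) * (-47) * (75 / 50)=-141/44 = -3.20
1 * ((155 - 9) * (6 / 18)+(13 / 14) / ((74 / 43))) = 152933/3108 = 49.21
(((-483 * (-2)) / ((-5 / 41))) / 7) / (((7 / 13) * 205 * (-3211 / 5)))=138/8645 = 0.02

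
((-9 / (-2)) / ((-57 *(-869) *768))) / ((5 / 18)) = 9/21134080 = 0.00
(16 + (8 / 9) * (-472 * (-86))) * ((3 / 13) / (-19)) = -324880/741 = -438.43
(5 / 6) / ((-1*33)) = -5/198 = -0.03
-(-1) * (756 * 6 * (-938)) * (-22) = 93604896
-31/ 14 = -2.21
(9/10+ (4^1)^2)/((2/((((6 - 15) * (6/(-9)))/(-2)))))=-507/20 = -25.35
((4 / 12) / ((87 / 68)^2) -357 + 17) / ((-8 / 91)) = 175533449/45414 = 3865.18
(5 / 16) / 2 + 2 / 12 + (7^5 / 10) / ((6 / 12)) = 1613627/480 = 3361.72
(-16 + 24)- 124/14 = -6/7 = -0.86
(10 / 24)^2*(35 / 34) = 875/4896 = 0.18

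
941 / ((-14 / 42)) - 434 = -3257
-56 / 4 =-14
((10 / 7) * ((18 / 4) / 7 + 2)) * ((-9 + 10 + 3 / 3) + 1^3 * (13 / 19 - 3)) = -1110/931 = -1.19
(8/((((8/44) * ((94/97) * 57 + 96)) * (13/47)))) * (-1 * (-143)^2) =-157768754/7335 = -21509.03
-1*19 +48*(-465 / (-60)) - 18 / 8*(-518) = 3037/2 = 1518.50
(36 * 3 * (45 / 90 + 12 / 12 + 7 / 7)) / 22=135/11 = 12.27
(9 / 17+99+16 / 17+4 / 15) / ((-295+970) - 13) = 12844/84405 = 0.15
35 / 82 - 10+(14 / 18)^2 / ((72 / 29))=-2230799/239112 = -9.33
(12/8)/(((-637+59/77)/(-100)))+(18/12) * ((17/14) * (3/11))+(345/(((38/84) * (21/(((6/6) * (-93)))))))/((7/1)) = -657677527/1365188 = -481.75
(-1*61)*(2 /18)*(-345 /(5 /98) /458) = 68747/687 = 100.07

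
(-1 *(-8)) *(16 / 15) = 128/15 = 8.53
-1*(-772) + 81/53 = 40997/53 = 773.53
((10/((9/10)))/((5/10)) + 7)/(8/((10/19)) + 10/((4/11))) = 2630/3843 = 0.68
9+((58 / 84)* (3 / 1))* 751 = 21905/14 = 1564.64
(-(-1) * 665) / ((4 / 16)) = 2660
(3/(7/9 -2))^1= -27/11 = -2.45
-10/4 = -5/2 = -2.50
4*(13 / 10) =26/5 = 5.20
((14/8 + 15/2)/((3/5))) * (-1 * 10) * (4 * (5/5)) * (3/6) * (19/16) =-17575/48 = -366.15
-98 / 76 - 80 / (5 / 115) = -69969/38 = -1841.29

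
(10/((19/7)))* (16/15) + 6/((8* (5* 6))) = 9017/2280 = 3.95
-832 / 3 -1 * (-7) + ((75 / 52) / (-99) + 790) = 297241/572 = 519.65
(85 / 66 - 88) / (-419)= 5723/27654 = 0.21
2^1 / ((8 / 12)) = 3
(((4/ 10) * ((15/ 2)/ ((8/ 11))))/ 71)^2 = 1089/322624 = 0.00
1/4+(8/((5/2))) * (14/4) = 229/20 = 11.45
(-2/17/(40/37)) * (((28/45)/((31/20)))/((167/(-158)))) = 0.04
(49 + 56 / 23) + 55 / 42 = 52.74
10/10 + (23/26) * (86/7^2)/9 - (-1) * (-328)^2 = 616785794/5733 = 107585.17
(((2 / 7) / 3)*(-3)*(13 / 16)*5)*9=-585/56 = -10.45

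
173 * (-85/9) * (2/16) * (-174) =426445/12 = 35537.08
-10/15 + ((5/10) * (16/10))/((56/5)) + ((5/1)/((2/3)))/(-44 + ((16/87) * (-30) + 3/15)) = -112225/150171 = -0.75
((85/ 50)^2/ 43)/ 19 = 289/81700 = 0.00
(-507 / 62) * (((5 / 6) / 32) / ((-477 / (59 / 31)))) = 49855/58674816 = 0.00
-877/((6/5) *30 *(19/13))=-11401/684 = -16.67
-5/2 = -2.50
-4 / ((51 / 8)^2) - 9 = -23665/2601 = -9.10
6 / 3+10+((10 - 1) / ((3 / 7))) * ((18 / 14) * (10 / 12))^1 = 69/2 = 34.50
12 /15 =4/5 = 0.80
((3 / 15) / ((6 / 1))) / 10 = 1/300 = 0.00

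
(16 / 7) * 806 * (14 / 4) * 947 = 6106256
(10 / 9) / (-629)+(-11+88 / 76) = -1058797/107559 = -9.84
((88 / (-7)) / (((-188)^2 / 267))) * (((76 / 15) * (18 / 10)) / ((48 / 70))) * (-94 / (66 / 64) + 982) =-24856009/22090 = -1125.22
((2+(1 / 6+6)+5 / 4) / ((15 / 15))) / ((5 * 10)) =113/600 = 0.19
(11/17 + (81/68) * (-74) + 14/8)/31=-343/124 = -2.77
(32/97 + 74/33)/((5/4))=32936/16005 = 2.06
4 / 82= 2/41 = 0.05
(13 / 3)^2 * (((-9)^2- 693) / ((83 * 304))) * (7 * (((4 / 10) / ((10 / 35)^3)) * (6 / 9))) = -6898073/189240 = -36.45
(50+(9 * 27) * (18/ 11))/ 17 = 4924/187 = 26.33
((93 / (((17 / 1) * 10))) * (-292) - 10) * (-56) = 807968/85 = 9505.51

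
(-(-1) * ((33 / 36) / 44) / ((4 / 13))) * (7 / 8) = 91/1536 = 0.06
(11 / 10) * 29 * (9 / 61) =2871/610 = 4.71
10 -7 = 3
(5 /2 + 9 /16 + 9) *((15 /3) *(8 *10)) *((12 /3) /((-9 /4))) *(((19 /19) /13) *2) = -154400/117 = -1319.66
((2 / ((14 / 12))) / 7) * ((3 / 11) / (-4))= -9/539 = -0.02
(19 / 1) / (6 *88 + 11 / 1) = 19/539 = 0.04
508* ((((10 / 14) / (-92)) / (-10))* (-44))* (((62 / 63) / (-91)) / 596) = 43307/137528937 = 0.00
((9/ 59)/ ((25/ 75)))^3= 19683/205379 = 0.10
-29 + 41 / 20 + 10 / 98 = -26311/980 = -26.85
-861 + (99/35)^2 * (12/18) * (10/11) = -209757/245 = -856.15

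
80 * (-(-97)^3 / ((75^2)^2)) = 14602768/6328125 = 2.31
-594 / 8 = -297/4 = -74.25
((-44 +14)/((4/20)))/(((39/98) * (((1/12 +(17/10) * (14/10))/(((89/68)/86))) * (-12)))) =2725625/14045434 = 0.19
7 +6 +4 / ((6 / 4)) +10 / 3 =19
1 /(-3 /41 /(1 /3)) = -41/9 = -4.56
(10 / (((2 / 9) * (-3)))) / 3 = -5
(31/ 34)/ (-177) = -31/6018 = -0.01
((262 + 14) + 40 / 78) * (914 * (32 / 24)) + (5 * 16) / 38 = 749104456/2223 = 336979.06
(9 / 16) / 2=9/32 = 0.28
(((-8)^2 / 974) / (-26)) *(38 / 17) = -608/107627 = -0.01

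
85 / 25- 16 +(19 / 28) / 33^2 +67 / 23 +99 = 313185517/3506580 = 89.31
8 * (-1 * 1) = -8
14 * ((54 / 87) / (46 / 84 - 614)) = -10584/747185 = -0.01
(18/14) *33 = 297/7 = 42.43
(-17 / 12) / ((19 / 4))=-17/57 = -0.30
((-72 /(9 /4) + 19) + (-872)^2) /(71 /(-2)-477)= -1520742/1025 = -1483.65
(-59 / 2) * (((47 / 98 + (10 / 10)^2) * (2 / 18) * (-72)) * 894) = 15296340/49 = 312170.20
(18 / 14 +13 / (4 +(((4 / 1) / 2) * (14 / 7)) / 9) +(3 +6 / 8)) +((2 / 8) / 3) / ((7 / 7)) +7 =12637/840 = 15.04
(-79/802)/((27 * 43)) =-79/931122 = 0.00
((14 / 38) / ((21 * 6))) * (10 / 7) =5/1197 = 0.00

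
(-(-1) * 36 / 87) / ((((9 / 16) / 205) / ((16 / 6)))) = 104960/261 = 402.15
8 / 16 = 1/2 = 0.50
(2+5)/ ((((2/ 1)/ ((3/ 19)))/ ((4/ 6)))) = 7/19 = 0.37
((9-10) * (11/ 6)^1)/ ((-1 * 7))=11/42 = 0.26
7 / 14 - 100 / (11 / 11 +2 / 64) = -6367/66 = -96.47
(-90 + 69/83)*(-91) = 673491/83 = 8114.35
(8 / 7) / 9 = 0.13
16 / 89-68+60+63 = 4911/89 = 55.18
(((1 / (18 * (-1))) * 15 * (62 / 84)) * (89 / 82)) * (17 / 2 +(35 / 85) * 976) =-64160545/234192 = -273.97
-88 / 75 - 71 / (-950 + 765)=-2191/2775 = -0.79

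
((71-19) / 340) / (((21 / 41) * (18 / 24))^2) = 349648/337365 = 1.04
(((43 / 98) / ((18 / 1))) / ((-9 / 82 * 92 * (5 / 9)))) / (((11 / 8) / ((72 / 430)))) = -164/309925 = 0.00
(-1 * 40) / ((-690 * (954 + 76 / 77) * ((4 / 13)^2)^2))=2199197/324726144 = 0.01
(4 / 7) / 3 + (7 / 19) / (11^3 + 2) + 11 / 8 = 6662177/4254936 = 1.57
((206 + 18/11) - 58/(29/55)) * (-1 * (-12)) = 12888/11 = 1171.64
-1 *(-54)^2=-2916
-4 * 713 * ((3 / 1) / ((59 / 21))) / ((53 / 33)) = -5929308/3127 = -1896.17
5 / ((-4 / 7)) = -35/4 = -8.75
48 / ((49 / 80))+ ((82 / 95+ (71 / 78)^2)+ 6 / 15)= 455736595/5664204 = 80.46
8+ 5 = 13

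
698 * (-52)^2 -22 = 1887370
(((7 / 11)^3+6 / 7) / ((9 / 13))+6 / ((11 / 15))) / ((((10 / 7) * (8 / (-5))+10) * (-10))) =-821101/6468660 = -0.13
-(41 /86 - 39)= 3313/86 = 38.52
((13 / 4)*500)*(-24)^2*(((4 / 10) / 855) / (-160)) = -52/19 = -2.74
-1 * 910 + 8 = -902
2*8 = 16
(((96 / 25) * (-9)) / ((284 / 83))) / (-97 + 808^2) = -5976/386220475 = 0.00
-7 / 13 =-0.54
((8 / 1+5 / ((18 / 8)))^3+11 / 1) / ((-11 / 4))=-3146828/8019 = -392.42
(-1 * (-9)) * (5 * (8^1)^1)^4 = 23040000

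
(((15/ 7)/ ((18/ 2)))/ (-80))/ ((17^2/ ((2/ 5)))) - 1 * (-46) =11166959/242760 = 46.00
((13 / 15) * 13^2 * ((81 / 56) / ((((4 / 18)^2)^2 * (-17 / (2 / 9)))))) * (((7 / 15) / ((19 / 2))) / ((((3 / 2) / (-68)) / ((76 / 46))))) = 4804839/1150 = 4178.12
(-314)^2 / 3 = 98596/3 = 32865.33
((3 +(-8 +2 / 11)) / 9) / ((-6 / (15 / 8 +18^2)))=4187/144 = 29.08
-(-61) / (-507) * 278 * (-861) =4866946/169 = 28798.50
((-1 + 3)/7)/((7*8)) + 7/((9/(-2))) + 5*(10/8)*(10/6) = 3910/441 = 8.87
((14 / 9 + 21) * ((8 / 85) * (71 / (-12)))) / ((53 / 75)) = -17.77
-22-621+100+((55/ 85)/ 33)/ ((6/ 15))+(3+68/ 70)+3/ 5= -384403/714 = -538.38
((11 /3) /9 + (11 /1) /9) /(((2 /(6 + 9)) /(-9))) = -110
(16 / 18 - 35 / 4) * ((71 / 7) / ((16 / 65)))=-1306045/4032 = -323.92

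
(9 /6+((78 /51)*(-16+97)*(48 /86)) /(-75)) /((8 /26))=274677/146200 = 1.88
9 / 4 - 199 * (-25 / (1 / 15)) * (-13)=-970122.75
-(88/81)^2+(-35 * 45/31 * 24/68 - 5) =-83370773/3457647 = -24.11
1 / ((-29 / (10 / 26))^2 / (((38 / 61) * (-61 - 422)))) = -458850/8669869 = -0.05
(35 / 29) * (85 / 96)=2975/2784 = 1.07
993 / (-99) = -10.03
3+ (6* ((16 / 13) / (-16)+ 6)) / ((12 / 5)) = 17.81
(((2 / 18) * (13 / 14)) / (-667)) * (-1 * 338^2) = 742586/42021 = 17.67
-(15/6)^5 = -3125/32 = -97.66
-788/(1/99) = -78012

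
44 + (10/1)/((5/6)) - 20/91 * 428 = -3464/91 = -38.07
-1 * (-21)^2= -441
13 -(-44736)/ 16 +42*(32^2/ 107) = 343571/107 = 3210.94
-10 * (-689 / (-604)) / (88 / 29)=-99905/26576 = -3.76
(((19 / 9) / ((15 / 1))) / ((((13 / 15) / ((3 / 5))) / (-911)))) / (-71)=17309/13845 = 1.25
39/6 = 13/2 = 6.50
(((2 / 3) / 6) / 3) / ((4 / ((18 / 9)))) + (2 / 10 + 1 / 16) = 607/2160 = 0.28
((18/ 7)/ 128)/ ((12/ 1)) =3/1792 = 0.00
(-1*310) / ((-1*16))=155/8 = 19.38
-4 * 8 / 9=-32/9 = -3.56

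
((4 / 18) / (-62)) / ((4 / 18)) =-1/62 = -0.02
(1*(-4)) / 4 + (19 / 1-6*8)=-30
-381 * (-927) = 353187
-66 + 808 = 742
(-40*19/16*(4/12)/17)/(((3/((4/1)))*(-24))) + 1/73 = 8771/134028 = 0.07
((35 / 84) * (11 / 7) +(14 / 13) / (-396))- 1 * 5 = -156683/36036 = -4.35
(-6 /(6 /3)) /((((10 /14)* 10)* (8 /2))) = -21/200 = -0.10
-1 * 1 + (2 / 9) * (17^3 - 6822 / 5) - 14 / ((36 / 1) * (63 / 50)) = 318844/405 = 787.27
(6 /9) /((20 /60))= 2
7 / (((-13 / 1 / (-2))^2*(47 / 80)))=2240/7943 = 0.28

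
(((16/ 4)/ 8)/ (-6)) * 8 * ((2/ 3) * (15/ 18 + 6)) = -82/27 = -3.04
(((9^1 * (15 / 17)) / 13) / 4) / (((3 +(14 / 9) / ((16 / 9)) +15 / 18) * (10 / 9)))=729/24973 = 0.03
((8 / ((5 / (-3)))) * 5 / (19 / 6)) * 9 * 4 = -5184/19 = -272.84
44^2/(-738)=-2.62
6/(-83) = -6/83 = -0.07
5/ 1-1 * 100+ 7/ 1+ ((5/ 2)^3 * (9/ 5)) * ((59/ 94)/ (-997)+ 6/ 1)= 60528553/749744 = 80.73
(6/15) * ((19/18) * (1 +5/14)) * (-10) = -361/63 = -5.73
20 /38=10/19 = 0.53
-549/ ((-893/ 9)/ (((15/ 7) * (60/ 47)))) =4446900/293797 = 15.14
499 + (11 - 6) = 504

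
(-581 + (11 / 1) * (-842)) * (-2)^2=-39372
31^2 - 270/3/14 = 954.57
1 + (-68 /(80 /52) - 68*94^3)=-282398776/5 = -56479755.20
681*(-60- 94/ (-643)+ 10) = -21830136/643 = -33950.44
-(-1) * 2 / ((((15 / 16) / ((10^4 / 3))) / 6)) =128000/3 = 42666.67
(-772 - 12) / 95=-784/95 = -8.25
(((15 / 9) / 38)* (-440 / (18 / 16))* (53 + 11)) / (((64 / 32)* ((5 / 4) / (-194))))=43704320/513 = 85193.61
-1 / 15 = -0.07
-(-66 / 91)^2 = -4356/8281 = -0.53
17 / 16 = 1.06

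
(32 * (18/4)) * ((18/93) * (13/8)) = 1404/31 = 45.29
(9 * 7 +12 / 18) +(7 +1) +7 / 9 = 652/9 = 72.44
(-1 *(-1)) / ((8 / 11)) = 1.38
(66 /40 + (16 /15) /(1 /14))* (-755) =-150245/12 = -12520.42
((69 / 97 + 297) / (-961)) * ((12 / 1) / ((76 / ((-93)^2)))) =-779706/1843 = -423.06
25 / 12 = 2.08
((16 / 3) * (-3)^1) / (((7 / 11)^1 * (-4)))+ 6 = 86/7 = 12.29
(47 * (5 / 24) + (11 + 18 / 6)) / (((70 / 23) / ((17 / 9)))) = 223261/15120 = 14.77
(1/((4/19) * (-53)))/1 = -19/212 = -0.09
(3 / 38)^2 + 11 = 15893/1444 = 11.01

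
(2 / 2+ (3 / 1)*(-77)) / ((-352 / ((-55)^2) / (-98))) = -1549625/8 = -193703.12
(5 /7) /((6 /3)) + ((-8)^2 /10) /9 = 673/630 = 1.07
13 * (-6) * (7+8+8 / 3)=-1378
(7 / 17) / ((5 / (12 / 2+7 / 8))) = 77/136 = 0.57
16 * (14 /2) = 112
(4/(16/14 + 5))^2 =784/1849 = 0.42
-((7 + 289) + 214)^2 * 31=-8063100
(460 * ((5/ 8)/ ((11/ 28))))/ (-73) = -8050/803 = -10.02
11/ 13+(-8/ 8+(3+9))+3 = 14.85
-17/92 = -0.18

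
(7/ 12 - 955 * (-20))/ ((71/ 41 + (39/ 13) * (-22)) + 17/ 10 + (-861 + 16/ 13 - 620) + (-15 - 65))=-610836655/51882354 = -11.77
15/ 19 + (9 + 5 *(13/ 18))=4583/342 = 13.40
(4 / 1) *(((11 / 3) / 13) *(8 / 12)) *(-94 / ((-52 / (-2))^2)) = -2068/19773 = -0.10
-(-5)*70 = 350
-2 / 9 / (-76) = 1/342 = 0.00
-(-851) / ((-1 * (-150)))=851/150 = 5.67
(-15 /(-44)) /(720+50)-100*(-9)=6098403/6776 = 900.00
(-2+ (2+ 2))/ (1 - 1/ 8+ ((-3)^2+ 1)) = 16/87 = 0.18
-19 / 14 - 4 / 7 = -27/14 = -1.93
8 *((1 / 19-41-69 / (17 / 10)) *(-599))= 126202112/323 = 390718.61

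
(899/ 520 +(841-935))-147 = -124421/520 = -239.27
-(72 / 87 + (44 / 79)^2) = -205928/180989 = -1.14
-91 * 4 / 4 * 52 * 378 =-1788696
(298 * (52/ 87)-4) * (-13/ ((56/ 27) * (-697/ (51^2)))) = 9684441/2378 = 4072.52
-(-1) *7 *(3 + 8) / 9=8.56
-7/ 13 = -0.54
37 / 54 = 0.69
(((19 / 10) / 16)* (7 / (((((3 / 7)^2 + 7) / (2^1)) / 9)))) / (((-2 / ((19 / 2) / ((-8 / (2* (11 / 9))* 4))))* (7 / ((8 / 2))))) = 17689/40960 = 0.43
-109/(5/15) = -327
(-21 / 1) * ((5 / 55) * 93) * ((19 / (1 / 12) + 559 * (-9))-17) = 9413460/11 = 855769.09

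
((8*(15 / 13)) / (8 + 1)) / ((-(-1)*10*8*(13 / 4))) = 2/507 = 0.00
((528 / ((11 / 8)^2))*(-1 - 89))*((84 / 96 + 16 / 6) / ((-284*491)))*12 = 2937600/383471 = 7.66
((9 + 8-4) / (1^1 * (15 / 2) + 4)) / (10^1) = 13/115 = 0.11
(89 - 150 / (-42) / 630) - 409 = -282235/882 = -319.99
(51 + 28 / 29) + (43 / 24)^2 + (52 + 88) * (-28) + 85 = -63138187/16704 = -3779.82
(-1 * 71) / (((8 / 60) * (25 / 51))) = -10863/10 = -1086.30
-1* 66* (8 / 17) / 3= -176/17 = -10.35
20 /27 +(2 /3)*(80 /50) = 244/135 = 1.81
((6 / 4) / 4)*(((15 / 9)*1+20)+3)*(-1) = -37/4 = -9.25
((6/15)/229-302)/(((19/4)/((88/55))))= -11065216/108775 = -101.73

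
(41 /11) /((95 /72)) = 2952/1045 = 2.82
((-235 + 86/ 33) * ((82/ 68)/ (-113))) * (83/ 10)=26097607/1267860 = 20.58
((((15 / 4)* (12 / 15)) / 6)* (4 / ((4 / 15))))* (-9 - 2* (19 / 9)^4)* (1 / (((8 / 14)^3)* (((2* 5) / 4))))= -783.42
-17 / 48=-0.35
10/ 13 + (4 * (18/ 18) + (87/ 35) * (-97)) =-107537/455 = -236.35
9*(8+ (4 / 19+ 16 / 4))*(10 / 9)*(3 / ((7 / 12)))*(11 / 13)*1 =918720/1729 = 531.36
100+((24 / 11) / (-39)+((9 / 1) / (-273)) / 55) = 500217/5005 = 99.94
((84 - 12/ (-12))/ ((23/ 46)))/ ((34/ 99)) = 495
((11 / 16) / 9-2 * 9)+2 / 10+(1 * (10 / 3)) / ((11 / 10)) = -116371/7920 = -14.69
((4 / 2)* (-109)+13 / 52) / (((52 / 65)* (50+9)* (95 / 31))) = -27001/17936 = -1.51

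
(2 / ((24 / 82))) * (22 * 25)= 11275/3 = 3758.33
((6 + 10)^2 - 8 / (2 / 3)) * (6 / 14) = 732/7 = 104.57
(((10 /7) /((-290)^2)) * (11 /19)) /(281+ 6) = 11/321018110 = 0.00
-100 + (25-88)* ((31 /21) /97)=-9793/97 = -100.96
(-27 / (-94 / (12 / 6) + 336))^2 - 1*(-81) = 6765930/83521 = 81.01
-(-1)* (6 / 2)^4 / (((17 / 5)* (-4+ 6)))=405/34 = 11.91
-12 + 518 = 506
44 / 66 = 2/3 = 0.67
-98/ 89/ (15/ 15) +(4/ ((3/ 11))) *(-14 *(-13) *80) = 57016666/267 = 213545.57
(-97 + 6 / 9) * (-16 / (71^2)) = 4624/15123 = 0.31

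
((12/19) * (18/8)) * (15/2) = 405/38 = 10.66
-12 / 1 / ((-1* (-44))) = -3/11 = -0.27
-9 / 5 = -1.80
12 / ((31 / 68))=816/31 = 26.32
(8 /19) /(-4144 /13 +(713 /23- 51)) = -26/20919 = 0.00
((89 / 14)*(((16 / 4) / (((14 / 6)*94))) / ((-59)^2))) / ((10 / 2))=267/40083715 = 0.00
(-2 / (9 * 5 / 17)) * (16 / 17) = -32/45 = -0.71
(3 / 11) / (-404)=-3/4444 = 0.00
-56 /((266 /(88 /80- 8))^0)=-56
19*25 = 475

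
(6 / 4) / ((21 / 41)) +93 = 1343/14 = 95.93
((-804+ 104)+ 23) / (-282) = 677/282 = 2.40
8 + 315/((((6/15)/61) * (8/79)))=7590053/16 = 474378.31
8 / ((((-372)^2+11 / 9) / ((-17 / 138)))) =-204/28645741 = 0.00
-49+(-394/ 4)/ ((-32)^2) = -49.10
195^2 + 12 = 38037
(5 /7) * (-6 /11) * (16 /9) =-160/231 = -0.69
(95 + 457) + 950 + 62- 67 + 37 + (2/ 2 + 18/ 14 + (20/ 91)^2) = 12722382/8281 = 1536.33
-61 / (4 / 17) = -1037/4 = -259.25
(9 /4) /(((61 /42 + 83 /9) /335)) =37989/538 = 70.61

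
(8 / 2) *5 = 20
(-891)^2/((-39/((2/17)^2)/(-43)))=45515844/3757 = 12114.94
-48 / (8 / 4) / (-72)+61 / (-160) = -23/480 = -0.05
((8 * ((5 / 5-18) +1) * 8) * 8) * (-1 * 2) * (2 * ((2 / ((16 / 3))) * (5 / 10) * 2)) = 12288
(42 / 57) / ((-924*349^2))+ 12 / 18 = 101825635/152738454 = 0.67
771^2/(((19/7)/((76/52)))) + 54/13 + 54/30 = 20805822/65 = 320089.57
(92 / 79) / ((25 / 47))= 4324/1975 = 2.19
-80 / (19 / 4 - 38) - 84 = -10852/133 = -81.59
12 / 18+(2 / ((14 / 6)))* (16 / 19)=554/399 = 1.39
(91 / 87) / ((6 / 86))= 14.99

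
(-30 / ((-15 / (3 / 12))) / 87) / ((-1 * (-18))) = 1/3132 = 0.00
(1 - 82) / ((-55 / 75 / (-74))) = -89910/11 = -8173.64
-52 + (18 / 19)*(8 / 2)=-916/19 = -48.21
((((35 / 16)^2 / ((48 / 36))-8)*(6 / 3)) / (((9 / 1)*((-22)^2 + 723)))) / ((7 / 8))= -4517/4866624 = 0.00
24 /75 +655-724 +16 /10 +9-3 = -1527/25 = -61.08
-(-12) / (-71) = -12/71 = -0.17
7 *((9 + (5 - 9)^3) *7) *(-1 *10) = 26950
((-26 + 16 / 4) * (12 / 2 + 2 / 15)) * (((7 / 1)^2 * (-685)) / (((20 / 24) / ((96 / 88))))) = 29644608/5 = 5928921.60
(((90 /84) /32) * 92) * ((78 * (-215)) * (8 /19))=-2892825/133 = -21750.56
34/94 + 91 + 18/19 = 82432/893 = 92.31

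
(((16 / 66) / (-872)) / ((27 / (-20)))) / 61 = 20/5924259 = 0.00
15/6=2.50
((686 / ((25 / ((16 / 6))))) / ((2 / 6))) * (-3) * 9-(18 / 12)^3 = -1186083/200 = -5930.42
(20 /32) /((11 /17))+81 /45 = 1217/440 = 2.77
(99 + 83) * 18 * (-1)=-3276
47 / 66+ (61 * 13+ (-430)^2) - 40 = 12253145/66 = 185653.71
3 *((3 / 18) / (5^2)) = 1/50 = 0.02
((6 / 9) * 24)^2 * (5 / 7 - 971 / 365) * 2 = -2545664/2555 = -996.35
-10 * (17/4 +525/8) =-2795/4 = -698.75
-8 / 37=-0.22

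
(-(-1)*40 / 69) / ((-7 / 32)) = -1280/483 = -2.65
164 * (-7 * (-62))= 71176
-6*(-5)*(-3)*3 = -270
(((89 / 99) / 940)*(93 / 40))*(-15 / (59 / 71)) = -195889/4880480 = -0.04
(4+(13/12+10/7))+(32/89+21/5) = 413851/37380 = 11.07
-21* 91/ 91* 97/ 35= -291/5 = -58.20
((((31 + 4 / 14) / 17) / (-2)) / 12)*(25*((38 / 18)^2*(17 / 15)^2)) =-448001/40824 = -10.97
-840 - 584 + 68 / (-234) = -166642/117 = -1424.29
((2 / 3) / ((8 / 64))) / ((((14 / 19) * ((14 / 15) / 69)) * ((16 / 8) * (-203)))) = -13110/9947 = -1.32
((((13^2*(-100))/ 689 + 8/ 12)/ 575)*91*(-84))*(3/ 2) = 14500668/30475 = 475.82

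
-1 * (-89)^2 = -7921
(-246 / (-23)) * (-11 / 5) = -2706/115 = -23.53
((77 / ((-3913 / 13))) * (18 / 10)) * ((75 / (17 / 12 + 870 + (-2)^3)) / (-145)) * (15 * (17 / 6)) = 151470/12920167 = 0.01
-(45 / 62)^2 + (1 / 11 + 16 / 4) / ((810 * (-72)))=-7218061/13700016 = -0.53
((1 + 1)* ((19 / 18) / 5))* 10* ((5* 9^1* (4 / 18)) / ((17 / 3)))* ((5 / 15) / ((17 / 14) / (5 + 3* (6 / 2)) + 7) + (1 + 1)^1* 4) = 12742160/212517 = 59.96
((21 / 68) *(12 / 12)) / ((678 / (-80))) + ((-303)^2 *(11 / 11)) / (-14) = -176366069/26894 = -6557.82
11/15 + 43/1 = 656/15 = 43.73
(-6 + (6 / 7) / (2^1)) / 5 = -39/35 = -1.11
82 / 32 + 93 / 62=65/16 = 4.06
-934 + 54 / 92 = -42937/46 = -933.41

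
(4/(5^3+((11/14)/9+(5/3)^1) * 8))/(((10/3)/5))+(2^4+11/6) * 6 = 937591/8759 = 107.04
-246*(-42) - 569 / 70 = 722671/70 = 10323.87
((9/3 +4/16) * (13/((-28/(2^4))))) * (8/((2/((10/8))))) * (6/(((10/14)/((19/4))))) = -9633/2 = -4816.50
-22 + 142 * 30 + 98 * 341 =37656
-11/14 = -0.79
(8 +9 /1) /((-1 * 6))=-2.83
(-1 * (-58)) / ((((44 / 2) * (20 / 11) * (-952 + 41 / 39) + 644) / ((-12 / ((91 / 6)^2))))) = 18792/232244467 = 0.00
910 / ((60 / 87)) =2639/2 = 1319.50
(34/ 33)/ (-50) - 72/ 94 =-30499/38775 = -0.79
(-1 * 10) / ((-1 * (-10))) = -1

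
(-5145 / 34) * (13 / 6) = -22295/68 = -327.87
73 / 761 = 0.10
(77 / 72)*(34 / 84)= 187/432 = 0.43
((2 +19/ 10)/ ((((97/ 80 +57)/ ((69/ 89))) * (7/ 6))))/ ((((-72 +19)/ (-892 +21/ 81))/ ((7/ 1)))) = 115184368/21967069 = 5.24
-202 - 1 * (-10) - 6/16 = -1539/8 = -192.38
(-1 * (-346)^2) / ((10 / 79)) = -4728782/5 = -945756.40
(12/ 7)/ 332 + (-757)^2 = 332941472/581 = 573049.01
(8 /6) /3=0.44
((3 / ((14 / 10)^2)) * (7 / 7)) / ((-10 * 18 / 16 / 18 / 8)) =-960/49 = -19.59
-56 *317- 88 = -17840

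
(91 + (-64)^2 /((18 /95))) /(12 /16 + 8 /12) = 15323.84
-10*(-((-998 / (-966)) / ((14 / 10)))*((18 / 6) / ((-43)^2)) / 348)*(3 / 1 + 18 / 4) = 62375/241723468 = 0.00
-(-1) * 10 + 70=80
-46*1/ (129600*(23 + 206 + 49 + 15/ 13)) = -299/235159200 = 0.00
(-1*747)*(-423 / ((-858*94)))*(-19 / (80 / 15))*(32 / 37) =12.07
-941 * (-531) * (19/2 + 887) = 895910103/2 = 447955051.50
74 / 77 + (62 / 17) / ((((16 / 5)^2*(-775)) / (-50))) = 82437/83776 = 0.98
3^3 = 27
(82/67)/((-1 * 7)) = -82/469 = -0.17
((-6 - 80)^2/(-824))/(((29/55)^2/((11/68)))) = -61525475/11780728 = -5.22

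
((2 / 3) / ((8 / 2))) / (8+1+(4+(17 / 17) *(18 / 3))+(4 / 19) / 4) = 19/2172 = 0.01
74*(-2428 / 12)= -14972.67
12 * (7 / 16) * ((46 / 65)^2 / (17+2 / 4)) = 3174/21125 = 0.15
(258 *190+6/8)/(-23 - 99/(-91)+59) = 1982617/1500 = 1321.74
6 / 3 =2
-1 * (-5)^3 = 125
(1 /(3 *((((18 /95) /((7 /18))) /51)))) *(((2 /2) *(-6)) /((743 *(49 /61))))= -98515/280854 = -0.35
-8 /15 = -0.53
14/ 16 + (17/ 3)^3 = 182.84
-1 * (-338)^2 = -114244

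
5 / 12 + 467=5609/12 = 467.42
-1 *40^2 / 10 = -160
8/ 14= 4/7 = 0.57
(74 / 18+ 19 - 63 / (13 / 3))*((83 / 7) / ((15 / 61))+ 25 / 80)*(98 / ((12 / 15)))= 572443193/11232 = 50965.38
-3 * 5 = -15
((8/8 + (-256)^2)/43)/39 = 65537/1677 = 39.08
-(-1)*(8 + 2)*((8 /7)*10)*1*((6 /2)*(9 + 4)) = 31200/7 = 4457.14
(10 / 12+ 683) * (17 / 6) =1937.53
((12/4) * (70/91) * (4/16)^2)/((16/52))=15/32 = 0.47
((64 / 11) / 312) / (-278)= -4/59631 = 0.00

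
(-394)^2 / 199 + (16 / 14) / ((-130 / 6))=70627604/90545 = 780.03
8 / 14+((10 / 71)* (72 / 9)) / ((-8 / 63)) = -4126/497 = -8.30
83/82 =1.01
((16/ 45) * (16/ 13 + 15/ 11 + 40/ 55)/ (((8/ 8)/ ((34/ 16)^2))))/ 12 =27455/61776 = 0.44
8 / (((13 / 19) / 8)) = 1216/13 = 93.54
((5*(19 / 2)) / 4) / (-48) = -95/384 = -0.25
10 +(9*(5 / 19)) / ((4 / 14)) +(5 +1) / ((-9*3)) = 6179/342 = 18.07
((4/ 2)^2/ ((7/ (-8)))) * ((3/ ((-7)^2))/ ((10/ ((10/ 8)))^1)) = -12/343 = -0.03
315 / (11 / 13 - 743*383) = -4095/3699386 = 0.00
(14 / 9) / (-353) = -14/3177 = 0.00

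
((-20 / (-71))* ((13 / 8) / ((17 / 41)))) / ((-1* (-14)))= 2665/33796 = 0.08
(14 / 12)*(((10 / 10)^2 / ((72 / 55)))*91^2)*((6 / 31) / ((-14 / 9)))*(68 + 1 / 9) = -279193915/4464 = -62543.44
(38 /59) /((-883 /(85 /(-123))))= 3230/6407931 = 0.00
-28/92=-7/23 = -0.30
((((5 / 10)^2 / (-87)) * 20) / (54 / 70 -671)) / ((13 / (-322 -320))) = -18725/4421833 = 0.00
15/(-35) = -3/7 = -0.43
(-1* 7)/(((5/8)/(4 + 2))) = -67.20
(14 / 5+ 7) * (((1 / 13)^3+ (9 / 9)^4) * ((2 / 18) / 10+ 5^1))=24286801/494325 = 49.13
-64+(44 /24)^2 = -2183/36 = -60.64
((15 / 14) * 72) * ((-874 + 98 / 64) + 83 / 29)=-15563475/232 = -67083.94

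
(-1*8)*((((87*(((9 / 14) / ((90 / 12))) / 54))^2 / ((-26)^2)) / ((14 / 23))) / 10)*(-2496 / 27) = 154744/45147375 = 0.00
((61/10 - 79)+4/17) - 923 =-169263/170 = -995.66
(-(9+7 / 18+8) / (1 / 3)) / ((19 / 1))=-313/114 = -2.75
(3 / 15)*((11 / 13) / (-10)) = -11/650 = -0.02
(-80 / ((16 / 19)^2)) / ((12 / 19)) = -34295/192 = -178.62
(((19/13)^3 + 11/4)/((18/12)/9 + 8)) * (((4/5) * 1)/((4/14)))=154809/76895 = 2.01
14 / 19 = 0.74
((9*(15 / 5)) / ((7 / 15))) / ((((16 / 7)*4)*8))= 0.79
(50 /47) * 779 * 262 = 10204900/47 = 217125.53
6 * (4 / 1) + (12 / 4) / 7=171/7 = 24.43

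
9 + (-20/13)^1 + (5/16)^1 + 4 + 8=4113/208 = 19.77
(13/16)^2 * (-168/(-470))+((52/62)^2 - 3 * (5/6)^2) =-49601113/43360320 = -1.14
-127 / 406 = -0.31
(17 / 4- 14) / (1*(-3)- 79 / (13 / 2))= 507/788 = 0.64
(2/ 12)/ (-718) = -1/4308 = 0.00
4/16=1/4 = 0.25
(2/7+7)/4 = 51/28 = 1.82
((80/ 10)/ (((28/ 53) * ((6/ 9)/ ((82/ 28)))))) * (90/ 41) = 7155/49 = 146.02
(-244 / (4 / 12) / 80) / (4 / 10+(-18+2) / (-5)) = -61/24 = -2.54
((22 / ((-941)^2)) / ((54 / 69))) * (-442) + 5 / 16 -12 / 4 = -344470363/127509264 = -2.70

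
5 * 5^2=125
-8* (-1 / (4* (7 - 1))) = 1/3 = 0.33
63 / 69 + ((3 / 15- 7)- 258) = -30347/115 = -263.89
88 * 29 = 2552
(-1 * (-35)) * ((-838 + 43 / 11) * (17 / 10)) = -1091825/22 = -49628.41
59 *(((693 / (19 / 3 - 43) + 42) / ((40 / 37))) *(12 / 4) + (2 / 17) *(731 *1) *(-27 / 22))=-10758591/4400 = -2445.13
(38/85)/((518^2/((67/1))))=1273/11403770 = 0.00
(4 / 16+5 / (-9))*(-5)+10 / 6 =115/36 = 3.19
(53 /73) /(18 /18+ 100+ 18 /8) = 0.01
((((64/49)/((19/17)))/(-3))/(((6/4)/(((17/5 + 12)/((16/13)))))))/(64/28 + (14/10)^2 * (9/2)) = -14960/51129 = -0.29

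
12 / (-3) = -4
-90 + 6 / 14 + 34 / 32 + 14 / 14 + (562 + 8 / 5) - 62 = 231891/560 = 414.09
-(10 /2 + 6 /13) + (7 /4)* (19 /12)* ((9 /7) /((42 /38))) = -3259/1456 = -2.24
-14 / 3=-4.67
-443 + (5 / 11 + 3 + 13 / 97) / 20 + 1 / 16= -37793829/85360 = -442.76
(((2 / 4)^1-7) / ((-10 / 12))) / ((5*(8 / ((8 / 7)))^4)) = 39/60025 = 0.00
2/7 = 0.29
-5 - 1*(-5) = 0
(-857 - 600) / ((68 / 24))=-8742/17 = -514.24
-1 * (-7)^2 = -49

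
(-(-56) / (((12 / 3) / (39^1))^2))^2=28339652.25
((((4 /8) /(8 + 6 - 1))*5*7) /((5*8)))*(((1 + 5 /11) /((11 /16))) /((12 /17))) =0.10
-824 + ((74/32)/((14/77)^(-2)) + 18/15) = -1990991/2420 = -822.72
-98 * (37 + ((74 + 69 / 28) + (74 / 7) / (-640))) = -1778861/160 = -11117.88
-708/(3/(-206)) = 48616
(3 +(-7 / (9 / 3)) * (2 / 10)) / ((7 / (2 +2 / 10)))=418/525 = 0.80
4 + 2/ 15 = 62/15 = 4.13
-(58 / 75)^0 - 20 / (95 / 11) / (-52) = -236/247 = -0.96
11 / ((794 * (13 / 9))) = 99/10322 = 0.01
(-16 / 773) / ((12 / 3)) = -4/773 = -0.01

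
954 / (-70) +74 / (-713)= -342691/24955 = -13.73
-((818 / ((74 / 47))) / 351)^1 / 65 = -19223/844155 = -0.02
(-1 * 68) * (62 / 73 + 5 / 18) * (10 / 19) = -503540/12483 = -40.34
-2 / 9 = -0.22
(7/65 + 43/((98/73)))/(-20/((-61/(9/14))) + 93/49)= 1135271/74490 = 15.24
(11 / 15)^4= 14641/50625 = 0.29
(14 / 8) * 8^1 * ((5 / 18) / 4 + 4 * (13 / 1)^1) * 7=183701/36 = 5102.81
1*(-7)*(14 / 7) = -14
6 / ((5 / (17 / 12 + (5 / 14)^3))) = 12037/6860 = 1.75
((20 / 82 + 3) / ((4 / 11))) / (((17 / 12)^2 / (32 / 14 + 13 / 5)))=21.72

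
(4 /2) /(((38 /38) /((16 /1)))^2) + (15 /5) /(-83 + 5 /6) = 511.96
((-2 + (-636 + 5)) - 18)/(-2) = 651/2 = 325.50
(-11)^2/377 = 121/377 = 0.32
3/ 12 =1/4 = 0.25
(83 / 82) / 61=83/5002 = 0.02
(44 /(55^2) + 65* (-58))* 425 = -17624682/11 = -1602243.82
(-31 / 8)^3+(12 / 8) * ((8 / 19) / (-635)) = -359434559/6177280 = -58.19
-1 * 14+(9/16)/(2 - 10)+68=6903/128 = 53.93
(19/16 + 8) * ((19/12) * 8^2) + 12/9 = 2797/3 = 932.33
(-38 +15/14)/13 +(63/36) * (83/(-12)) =-65279/4368 = -14.94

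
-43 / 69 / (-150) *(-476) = -10234/5175 = -1.98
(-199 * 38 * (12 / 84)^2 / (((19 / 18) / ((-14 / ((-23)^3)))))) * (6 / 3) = -28656/85169 = -0.34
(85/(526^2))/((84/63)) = 255/1106704 = 0.00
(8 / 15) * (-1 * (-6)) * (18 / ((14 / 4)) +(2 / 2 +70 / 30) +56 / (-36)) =6976/315 = 22.15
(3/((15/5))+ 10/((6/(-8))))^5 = -69343957/243 = -285366.08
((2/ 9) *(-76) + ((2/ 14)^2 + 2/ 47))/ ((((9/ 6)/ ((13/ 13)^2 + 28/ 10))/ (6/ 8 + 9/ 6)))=-6626269/69090 = -95.91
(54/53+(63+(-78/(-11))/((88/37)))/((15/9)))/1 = 1041669/25652 = 40.61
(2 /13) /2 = 0.08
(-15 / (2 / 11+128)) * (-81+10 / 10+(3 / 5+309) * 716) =-25931.17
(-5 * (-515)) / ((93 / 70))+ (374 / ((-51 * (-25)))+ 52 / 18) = 13540946/6975 = 1941.35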